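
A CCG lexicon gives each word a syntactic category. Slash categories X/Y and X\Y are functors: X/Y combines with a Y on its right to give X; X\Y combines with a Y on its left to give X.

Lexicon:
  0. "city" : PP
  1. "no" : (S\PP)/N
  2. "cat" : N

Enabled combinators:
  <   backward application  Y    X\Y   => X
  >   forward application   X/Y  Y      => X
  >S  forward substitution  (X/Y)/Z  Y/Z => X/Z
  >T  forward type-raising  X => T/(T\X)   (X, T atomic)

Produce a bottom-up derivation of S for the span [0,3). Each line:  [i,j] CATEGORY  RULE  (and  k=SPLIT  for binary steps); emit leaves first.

[0,1] PP  lex  "city"
[1,2] (S\PP)/N  lex  "no"
[2,3] N  lex  "cat"
[1,3] S\PP  >  k=2
[0,3] S  <  k=1

[0,3] S   <
  [0,1] "city" : PP
  [1,3] S\PP   >
    [1,2] "no" : (S\PP)/N
    [2,3] "cat" : N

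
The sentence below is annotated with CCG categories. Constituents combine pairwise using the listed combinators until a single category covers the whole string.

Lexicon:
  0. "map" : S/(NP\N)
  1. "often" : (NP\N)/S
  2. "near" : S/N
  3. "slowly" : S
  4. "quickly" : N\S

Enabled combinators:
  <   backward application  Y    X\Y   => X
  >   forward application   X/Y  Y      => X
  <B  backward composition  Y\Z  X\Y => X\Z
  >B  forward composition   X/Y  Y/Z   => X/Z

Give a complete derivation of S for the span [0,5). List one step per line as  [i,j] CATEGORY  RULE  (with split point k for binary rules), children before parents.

[0,1] S/(NP\N)  lex  "map"
[1,2] (NP\N)/S  lex  "often"
[0,2] S/S  >B  k=1
[2,3] S/N  lex  "near"
[0,3] S/N  >B  k=2
[3,4] S  lex  "slowly"
[4,5] N\S  lex  "quickly"
[3,5] N  <  k=4
[0,5] S  >  k=3

[0,5] S   >
  [0,3] S/N   >B
    [0,2] S/S   >B
      [0,1] "map" : S/(NP\N)
      [1,2] "often" : (NP\N)/S
    [2,3] "near" : S/N
  [3,5] N   <
    [3,4] "slowly" : S
    [4,5] "quickly" : N\S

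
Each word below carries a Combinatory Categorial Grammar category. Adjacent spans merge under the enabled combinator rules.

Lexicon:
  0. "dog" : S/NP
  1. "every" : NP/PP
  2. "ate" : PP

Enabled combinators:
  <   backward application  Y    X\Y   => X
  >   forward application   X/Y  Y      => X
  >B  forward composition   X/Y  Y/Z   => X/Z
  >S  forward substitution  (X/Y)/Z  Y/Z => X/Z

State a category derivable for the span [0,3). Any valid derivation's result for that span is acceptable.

S

[0,3] S   >
  [0,2] S/PP   >B
    [0,1] "dog" : S/NP
    [1,2] "every" : NP/PP
  [2,3] "ate" : PP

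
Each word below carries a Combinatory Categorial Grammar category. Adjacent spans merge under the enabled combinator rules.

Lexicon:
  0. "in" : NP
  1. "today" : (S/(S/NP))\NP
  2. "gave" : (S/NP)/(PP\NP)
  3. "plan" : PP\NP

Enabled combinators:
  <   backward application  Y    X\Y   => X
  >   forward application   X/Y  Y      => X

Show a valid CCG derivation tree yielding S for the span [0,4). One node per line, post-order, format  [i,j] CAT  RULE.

[0,4] S   >
  [0,2] S/(S/NP)   <
    [0,1] "in" : NP
    [1,2] "today" : (S/(S/NP))\NP
  [2,4] S/NP   >
    [2,3] "gave" : (S/NP)/(PP\NP)
    [3,4] "plan" : PP\NP

[0,1] NP  lex  "in"
[1,2] (S/(S/NP))\NP  lex  "today"
[0,2] S/(S/NP)  <  k=1
[2,3] (S/NP)/(PP\NP)  lex  "gave"
[3,4] PP\NP  lex  "plan"
[2,4] S/NP  >  k=3
[0,4] S  >  k=2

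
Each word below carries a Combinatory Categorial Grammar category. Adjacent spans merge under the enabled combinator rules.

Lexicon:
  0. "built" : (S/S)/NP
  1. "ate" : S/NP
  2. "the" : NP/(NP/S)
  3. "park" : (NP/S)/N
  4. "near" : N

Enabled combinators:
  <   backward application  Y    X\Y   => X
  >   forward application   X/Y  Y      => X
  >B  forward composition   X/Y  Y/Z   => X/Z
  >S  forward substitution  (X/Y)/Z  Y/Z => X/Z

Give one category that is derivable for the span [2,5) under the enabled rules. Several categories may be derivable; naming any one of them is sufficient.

[0,5] S   >
  [0,2] S/NP   >S
    [0,1] "built" : (S/S)/NP
    [1,2] "ate" : S/NP
  [2,5] NP   >
    [2,4] NP/N   >B
      [2,3] "the" : NP/(NP/S)
      [3,4] "park" : (NP/S)/N
    [4,5] "near" : N

NP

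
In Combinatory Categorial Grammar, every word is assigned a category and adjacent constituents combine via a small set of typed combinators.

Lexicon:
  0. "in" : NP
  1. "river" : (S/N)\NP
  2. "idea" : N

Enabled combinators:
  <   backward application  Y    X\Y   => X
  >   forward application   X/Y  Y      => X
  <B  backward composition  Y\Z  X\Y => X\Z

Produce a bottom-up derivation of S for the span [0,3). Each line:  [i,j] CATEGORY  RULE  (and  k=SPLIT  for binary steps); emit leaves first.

[0,3] S   >
  [0,2] S/N   <
    [0,1] "in" : NP
    [1,2] "river" : (S/N)\NP
  [2,3] "idea" : N

[0,1] NP  lex  "in"
[1,2] (S/N)\NP  lex  "river"
[0,2] S/N  <  k=1
[2,3] N  lex  "idea"
[0,3] S  >  k=2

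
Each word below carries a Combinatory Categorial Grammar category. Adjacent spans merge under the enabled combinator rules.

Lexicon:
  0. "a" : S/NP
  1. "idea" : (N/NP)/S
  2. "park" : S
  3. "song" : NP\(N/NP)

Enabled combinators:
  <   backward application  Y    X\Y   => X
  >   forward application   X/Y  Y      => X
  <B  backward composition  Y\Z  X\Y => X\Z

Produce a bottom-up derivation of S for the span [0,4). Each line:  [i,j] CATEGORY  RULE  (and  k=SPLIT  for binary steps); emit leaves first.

[0,4] S   >
  [0,1] "a" : S/NP
  [1,4] NP   <
    [1,3] N/NP   >
      [1,2] "idea" : (N/NP)/S
      [2,3] "park" : S
    [3,4] "song" : NP\(N/NP)

[0,1] S/NP  lex  "a"
[1,2] (N/NP)/S  lex  "idea"
[2,3] S  lex  "park"
[1,3] N/NP  >  k=2
[3,4] NP\(N/NP)  lex  "song"
[1,4] NP  <  k=3
[0,4] S  >  k=1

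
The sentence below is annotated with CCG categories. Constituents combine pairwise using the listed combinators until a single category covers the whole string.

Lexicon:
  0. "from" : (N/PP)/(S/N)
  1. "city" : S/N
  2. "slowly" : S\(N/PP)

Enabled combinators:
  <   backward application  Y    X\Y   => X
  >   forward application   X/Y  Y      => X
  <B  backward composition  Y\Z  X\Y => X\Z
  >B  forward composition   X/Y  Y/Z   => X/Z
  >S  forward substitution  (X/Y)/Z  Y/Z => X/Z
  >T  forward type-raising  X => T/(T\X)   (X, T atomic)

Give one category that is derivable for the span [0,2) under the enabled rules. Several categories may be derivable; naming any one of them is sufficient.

[0,3] S   <
  [0,2] N/PP   >
    [0,1] "from" : (N/PP)/(S/N)
    [1,2] "city" : S/N
  [2,3] "slowly" : S\(N/PP)

N/PP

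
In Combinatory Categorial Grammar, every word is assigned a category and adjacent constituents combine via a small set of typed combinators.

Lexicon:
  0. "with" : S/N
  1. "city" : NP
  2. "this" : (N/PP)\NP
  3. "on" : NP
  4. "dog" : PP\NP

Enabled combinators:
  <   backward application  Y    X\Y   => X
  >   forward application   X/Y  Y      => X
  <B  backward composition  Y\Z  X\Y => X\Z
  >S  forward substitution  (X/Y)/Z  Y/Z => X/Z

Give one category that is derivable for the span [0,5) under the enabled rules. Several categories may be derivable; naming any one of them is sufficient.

[0,5] S   >
  [0,1] "with" : S/N
  [1,5] N   >
    [1,3] N/PP   <
      [1,2] "city" : NP
      [2,3] "this" : (N/PP)\NP
    [3,5] PP   <
      [3,4] "on" : NP
      [4,5] "dog" : PP\NP

S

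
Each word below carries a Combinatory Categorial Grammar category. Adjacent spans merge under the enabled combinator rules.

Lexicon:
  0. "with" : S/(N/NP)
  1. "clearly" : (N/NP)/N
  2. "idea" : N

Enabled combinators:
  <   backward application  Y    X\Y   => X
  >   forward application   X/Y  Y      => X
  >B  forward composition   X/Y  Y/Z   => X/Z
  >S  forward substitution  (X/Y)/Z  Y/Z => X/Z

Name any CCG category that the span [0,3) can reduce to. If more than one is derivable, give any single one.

[0,3] S   >
  [0,2] S/N   >B
    [0,1] "with" : S/(N/NP)
    [1,2] "clearly" : (N/NP)/N
  [2,3] "idea" : N

S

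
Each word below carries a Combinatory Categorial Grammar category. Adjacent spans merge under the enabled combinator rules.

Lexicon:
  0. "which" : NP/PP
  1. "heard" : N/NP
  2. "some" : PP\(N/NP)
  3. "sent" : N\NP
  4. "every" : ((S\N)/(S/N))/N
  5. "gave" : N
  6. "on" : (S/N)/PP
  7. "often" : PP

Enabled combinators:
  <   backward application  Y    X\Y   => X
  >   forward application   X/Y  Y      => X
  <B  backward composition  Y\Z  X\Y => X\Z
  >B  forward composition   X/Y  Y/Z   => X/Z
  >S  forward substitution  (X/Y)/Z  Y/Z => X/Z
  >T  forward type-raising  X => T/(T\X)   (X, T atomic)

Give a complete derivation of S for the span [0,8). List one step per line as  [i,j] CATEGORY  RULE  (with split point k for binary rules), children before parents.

[0,1] NP/PP  lex  "which"
[1,2] N/NP  lex  "heard"
[2,3] PP\(N/NP)  lex  "some"
[1,3] PP  <  k=2
[0,3] NP  >  k=1
[3,4] N\NP  lex  "sent"
[0,4] N  <  k=3
[4,5] ((S\N)/(S/N))/N  lex  "every"
[5,6] N  lex  "gave"
[4,6] (S\N)/(S/N)  >  k=5
[6,7] (S/N)/PP  lex  "on"
[7,8] PP  lex  "often"
[6,8] S/N  >  k=7
[4,8] S\N  >  k=6
[0,8] S  <  k=4

[0,8] S   <
  [0,4] N   <
    [0,3] NP   >
      [0,1] "which" : NP/PP
      [1,3] PP   <
        [1,2] "heard" : N/NP
        [2,3] "some" : PP\(N/NP)
    [3,4] "sent" : N\NP
  [4,8] S\N   >
    [4,6] (S\N)/(S/N)   >
      [4,5] "every" : ((S\N)/(S/N))/N
      [5,6] "gave" : N
    [6,8] S/N   >
      [6,7] "on" : (S/N)/PP
      [7,8] "often" : PP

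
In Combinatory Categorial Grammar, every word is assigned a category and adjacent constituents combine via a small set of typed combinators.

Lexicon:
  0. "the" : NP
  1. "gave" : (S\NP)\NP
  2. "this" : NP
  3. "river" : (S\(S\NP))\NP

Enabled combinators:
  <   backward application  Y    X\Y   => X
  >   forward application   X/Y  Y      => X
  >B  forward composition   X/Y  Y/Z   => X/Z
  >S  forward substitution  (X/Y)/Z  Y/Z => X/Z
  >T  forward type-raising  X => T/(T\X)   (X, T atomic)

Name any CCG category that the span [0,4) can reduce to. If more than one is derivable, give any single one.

S

[0,4] S   <
  [0,2] S\NP   <
    [0,1] "the" : NP
    [1,2] "gave" : (S\NP)\NP
  [2,4] S\(S\NP)   <
    [2,3] "this" : NP
    [3,4] "river" : (S\(S\NP))\NP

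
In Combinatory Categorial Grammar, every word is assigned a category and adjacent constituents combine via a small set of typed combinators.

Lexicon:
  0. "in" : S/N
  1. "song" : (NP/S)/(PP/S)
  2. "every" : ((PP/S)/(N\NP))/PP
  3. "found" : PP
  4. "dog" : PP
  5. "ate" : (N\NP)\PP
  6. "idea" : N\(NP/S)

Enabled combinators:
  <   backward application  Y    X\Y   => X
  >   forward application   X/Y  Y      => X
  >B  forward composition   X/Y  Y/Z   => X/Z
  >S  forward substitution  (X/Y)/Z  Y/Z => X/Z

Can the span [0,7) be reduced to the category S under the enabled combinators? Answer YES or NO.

YES

[0,7] S   >
  [0,1] "in" : S/N
  [1,7] N   <
    [1,6] NP/S   >
      [1,2] "song" : (NP/S)/(PP/S)
      [2,6] PP/S   >
        [2,4] (PP/S)/(N\NP)   >
          [2,3] "every" : ((PP/S)/(N\NP))/PP
          [3,4] "found" : PP
        [4,6] N\NP   <
          [4,5] "dog" : PP
          [5,6] "ate" : (N\NP)\PP
    [6,7] "idea" : N\(NP/S)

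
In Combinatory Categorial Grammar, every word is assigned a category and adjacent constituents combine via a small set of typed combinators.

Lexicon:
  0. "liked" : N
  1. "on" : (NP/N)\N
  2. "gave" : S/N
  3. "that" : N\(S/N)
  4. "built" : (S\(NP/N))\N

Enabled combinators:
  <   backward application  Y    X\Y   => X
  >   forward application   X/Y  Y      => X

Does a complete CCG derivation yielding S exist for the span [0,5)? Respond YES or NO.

[0,5] S   <
  [0,2] NP/N   <
    [0,1] "liked" : N
    [1,2] "on" : (NP/N)\N
  [2,5] S\(NP/N)   <
    [2,4] N   <
      [2,3] "gave" : S/N
      [3,4] "that" : N\(S/N)
    [4,5] "built" : (S\(NP/N))\N

YES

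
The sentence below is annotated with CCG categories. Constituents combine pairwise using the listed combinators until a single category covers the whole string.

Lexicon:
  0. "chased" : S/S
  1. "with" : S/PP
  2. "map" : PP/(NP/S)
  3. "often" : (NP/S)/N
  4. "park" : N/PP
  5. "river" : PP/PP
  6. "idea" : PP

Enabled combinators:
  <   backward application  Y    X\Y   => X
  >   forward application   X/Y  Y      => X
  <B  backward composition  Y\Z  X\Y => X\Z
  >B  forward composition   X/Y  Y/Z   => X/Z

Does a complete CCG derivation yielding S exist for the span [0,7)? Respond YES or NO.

YES

[0,7] S   >
  [0,4] S/N   >B
    [0,1] "chased" : S/S
    [1,4] S/N   >B
      [1,2] "with" : S/PP
      [2,4] PP/N   >B
        [2,3] "map" : PP/(NP/S)
        [3,4] "often" : (NP/S)/N
  [4,7] N   >
    [4,6] N/PP   >B
      [4,5] "park" : N/PP
      [5,6] "river" : PP/PP
    [6,7] "idea" : PP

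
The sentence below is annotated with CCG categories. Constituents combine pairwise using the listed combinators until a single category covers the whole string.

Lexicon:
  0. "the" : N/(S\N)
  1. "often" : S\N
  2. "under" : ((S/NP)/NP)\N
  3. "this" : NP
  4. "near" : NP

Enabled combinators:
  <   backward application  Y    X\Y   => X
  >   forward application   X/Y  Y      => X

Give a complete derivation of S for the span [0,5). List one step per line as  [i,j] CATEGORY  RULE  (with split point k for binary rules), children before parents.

[0,1] N/(S\N)  lex  "the"
[1,2] S\N  lex  "often"
[0,2] N  >  k=1
[2,3] ((S/NP)/NP)\N  lex  "under"
[0,3] (S/NP)/NP  <  k=2
[3,4] NP  lex  "this"
[0,4] S/NP  >  k=3
[4,5] NP  lex  "near"
[0,5] S  >  k=4

[0,5] S   >
  [0,4] S/NP   >
    [0,3] (S/NP)/NP   <
      [0,2] N   >
        [0,1] "the" : N/(S\N)
        [1,2] "often" : S\N
      [2,3] "under" : ((S/NP)/NP)\N
    [3,4] "this" : NP
  [4,5] "near" : NP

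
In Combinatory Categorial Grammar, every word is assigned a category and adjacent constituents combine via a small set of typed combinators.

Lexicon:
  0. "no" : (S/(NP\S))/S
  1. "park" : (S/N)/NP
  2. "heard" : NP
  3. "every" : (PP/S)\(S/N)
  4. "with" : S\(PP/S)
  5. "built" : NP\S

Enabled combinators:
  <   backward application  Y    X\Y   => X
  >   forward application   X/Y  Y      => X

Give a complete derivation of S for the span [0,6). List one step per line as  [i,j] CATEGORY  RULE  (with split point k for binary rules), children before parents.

[0,6] S   >
  [0,5] S/(NP\S)   >
    [0,1] "no" : (S/(NP\S))/S
    [1,5] S   <
      [1,4] PP/S   <
        [1,3] S/N   >
          [1,2] "park" : (S/N)/NP
          [2,3] "heard" : NP
        [3,4] "every" : (PP/S)\(S/N)
      [4,5] "with" : S\(PP/S)
  [5,6] "built" : NP\S

[0,1] (S/(NP\S))/S  lex  "no"
[1,2] (S/N)/NP  lex  "park"
[2,3] NP  lex  "heard"
[1,3] S/N  >  k=2
[3,4] (PP/S)\(S/N)  lex  "every"
[1,4] PP/S  <  k=3
[4,5] S\(PP/S)  lex  "with"
[1,5] S  <  k=4
[0,5] S/(NP\S)  >  k=1
[5,6] NP\S  lex  "built"
[0,6] S  >  k=5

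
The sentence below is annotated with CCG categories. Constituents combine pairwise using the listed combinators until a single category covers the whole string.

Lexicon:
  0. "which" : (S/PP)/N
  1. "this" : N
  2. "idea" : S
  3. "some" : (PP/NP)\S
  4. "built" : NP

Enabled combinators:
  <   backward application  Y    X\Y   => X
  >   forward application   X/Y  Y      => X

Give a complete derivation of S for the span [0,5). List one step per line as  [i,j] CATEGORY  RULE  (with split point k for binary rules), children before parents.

[0,5] S   >
  [0,2] S/PP   >
    [0,1] "which" : (S/PP)/N
    [1,2] "this" : N
  [2,5] PP   >
    [2,4] PP/NP   <
      [2,3] "idea" : S
      [3,4] "some" : (PP/NP)\S
    [4,5] "built" : NP

[0,1] (S/PP)/N  lex  "which"
[1,2] N  lex  "this"
[0,2] S/PP  >  k=1
[2,3] S  lex  "idea"
[3,4] (PP/NP)\S  lex  "some"
[2,4] PP/NP  <  k=3
[4,5] NP  lex  "built"
[2,5] PP  >  k=4
[0,5] S  >  k=2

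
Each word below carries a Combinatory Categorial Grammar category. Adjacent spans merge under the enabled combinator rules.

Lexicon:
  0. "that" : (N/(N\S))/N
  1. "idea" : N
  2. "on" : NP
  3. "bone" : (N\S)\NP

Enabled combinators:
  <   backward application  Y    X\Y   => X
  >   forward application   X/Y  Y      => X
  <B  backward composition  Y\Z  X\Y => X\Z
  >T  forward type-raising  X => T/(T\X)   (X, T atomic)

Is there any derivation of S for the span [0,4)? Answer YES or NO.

NO

(N/(N\S))/N N NP (N\S)\NP
CKY chart[0,4] = {N, N/(N\N), NP/(NP\N), PP/(PP\N), S/(S\N)}; S ∉ chart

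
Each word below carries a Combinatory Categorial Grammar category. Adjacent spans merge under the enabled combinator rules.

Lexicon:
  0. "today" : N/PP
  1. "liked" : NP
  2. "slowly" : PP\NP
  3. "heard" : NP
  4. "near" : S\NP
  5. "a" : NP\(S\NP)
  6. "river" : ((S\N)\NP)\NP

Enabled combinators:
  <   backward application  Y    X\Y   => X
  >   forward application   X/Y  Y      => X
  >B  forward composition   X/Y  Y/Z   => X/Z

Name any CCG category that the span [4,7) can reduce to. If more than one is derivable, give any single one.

(S\N)\NP

[0,7] S   <
  [0,3] N   >
    [0,1] "today" : N/PP
    [1,3] PP   <
      [1,2] "liked" : NP
      [2,3] "slowly" : PP\NP
  [3,7] S\N   <
    [3,4] "heard" : NP
    [4,7] (S\N)\NP   <
      [4,6] NP   <
        [4,5] "near" : S\NP
        [5,6] "a" : NP\(S\NP)
      [6,7] "river" : ((S\N)\NP)\NP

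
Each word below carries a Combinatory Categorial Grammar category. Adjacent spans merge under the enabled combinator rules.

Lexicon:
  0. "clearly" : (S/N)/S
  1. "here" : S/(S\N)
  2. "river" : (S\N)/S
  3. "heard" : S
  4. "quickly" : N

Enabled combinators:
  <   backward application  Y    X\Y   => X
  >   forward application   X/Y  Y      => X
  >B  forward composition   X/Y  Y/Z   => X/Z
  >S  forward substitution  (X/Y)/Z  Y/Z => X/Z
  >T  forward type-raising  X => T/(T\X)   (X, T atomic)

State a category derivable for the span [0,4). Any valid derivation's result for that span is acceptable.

S/N

[0,5] S   >
  [0,4] S/N   >
    [0,1] "clearly" : (S/N)/S
    [1,4] S   >
      [1,2] "here" : S/(S\N)
      [2,4] S\N   >
        [2,3] "river" : (S\N)/S
        [3,4] "heard" : S
  [4,5] "quickly" : N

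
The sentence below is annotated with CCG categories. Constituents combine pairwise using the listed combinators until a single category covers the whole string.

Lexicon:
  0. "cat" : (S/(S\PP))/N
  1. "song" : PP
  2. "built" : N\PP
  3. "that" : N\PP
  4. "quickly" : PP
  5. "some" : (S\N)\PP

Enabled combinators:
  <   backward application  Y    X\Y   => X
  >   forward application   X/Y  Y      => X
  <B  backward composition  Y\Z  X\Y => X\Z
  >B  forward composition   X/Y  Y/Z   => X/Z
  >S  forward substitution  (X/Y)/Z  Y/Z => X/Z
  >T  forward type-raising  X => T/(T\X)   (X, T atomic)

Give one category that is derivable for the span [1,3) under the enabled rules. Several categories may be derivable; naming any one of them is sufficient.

N

[0,6] S   >
  [0,3] S/(S\PP)   >
    [0,1] "cat" : (S/(S\PP))/N
    [1,3] N   >
      [1,2] N/(N\PP)   >T
        [1,2] "song" : PP
      [2,3] "built" : N\PP
  [3,6] S\PP   <B
    [3,4] "that" : N\PP
    [4,6] S\N   <
      [4,5] "quickly" : PP
      [5,6] "some" : (S\N)\PP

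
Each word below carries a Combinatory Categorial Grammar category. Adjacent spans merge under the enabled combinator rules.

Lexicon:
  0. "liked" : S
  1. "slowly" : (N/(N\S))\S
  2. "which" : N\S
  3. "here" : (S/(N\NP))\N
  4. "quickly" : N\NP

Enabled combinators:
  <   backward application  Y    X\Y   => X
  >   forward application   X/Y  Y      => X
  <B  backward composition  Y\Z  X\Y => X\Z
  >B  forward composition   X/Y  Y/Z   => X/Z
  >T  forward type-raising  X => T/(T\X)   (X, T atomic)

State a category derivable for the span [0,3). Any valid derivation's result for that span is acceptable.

[0,5] S   >
  [0,4] S/(N\NP)   <
    [0,3] N   >
      [0,2] N/(N\S)   <
        [0,1] "liked" : S
        [1,2] "slowly" : (N/(N\S))\S
      [2,3] "which" : N\S
    [3,4] "here" : (S/(N\NP))\N
  [4,5] "quickly" : N\NP

N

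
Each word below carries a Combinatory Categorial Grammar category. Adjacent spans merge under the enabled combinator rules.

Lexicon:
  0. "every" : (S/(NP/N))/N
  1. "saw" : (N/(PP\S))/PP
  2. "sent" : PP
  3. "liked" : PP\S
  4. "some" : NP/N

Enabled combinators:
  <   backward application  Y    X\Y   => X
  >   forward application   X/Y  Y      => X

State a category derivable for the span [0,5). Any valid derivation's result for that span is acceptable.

[0,5] S   >
  [0,4] S/(NP/N)   >
    [0,1] "every" : (S/(NP/N))/N
    [1,4] N   >
      [1,3] N/(PP\S)   >
        [1,2] "saw" : (N/(PP\S))/PP
        [2,3] "sent" : PP
      [3,4] "liked" : PP\S
  [4,5] "some" : NP/N

S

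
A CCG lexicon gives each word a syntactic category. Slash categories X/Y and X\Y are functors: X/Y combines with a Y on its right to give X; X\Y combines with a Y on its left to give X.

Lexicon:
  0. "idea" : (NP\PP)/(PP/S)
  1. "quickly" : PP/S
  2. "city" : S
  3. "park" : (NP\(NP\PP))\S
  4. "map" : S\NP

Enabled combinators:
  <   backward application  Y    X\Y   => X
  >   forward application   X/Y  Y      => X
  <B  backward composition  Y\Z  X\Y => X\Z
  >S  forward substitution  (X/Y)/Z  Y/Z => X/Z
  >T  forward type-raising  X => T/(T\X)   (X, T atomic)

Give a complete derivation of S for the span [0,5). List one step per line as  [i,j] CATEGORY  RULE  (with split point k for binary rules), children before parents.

[0,5] S   <
  [0,4] NP   <
    [0,2] NP\PP   >
      [0,1] "idea" : (NP\PP)/(PP/S)
      [1,2] "quickly" : PP/S
    [2,4] NP\(NP\PP)   <
      [2,3] "city" : S
      [3,4] "park" : (NP\(NP\PP))\S
  [4,5] "map" : S\NP

[0,1] (NP\PP)/(PP/S)  lex  "idea"
[1,2] PP/S  lex  "quickly"
[0,2] NP\PP  >  k=1
[2,3] S  lex  "city"
[3,4] (NP\(NP\PP))\S  lex  "park"
[2,4] NP\(NP\PP)  <  k=3
[0,4] NP  <  k=2
[4,5] S\NP  lex  "map"
[0,5] S  <  k=4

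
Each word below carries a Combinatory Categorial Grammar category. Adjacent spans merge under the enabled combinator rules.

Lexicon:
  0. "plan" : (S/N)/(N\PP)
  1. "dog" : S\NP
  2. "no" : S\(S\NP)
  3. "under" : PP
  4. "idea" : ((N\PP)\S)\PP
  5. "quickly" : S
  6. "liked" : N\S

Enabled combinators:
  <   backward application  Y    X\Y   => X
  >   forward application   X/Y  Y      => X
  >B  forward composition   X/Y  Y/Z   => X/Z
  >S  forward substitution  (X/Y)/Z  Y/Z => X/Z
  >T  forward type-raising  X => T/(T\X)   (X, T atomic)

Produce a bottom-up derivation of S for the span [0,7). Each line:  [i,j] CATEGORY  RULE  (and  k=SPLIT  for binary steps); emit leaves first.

[0,7] S   >
  [0,5] S/N   >
    [0,1] "plan" : (S/N)/(N\PP)
    [1,5] N\PP   <
      [1,3] S   <
        [1,2] "dog" : S\NP
        [2,3] "no" : S\(S\NP)
      [3,5] (N\PP)\S   <
        [3,4] "under" : PP
        [4,5] "idea" : ((N\PP)\S)\PP
  [5,7] N   >
    [5,6] N/(N\S)   >T
      [5,6] "quickly" : S
    [6,7] "liked" : N\S

[0,1] (S/N)/(N\PP)  lex  "plan"
[1,2] S\NP  lex  "dog"
[2,3] S\(S\NP)  lex  "no"
[1,3] S  <  k=2
[3,4] PP  lex  "under"
[4,5] ((N\PP)\S)\PP  lex  "idea"
[3,5] (N\PP)\S  <  k=4
[1,5] N\PP  <  k=3
[0,5] S/N  >  k=1
[5,6] S  lex  "quickly"
[5,6] N/(N\S)  >T
[6,7] N\S  lex  "liked"
[5,7] N  >  k=6
[0,7] S  >  k=5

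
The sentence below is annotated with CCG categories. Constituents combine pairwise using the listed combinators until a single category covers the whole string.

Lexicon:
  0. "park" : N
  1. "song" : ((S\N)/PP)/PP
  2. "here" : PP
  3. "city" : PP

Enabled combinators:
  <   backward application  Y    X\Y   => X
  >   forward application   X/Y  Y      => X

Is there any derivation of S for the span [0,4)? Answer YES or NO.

[0,4] S   <
  [0,1] "park" : N
  [1,4] S\N   >
    [1,3] (S\N)/PP   >
      [1,2] "song" : ((S\N)/PP)/PP
      [2,3] "here" : PP
    [3,4] "city" : PP

YES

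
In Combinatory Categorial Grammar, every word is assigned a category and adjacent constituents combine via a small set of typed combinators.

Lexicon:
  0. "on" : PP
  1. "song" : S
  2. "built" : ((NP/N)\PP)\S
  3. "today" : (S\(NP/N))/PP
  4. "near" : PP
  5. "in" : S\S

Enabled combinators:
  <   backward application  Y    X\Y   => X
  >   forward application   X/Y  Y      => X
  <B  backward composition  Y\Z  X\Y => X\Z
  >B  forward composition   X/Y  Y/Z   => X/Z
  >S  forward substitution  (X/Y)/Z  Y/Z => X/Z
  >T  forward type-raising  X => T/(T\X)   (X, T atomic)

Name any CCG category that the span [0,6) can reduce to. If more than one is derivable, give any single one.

S

[0,6] S   >
  [0,1] S/(S\PP)   >T
    [0,1] "on" : PP
  [1,6] S\PP   <B
    [1,5] S\PP   <B
      [1,3] (NP/N)\PP   <
        [1,2] "song" : S
        [2,3] "built" : ((NP/N)\PP)\S
      [3,5] S\(NP/N)   >
        [3,4] "today" : (S\(NP/N))/PP
        [4,5] "near" : PP
    [5,6] "in" : S\S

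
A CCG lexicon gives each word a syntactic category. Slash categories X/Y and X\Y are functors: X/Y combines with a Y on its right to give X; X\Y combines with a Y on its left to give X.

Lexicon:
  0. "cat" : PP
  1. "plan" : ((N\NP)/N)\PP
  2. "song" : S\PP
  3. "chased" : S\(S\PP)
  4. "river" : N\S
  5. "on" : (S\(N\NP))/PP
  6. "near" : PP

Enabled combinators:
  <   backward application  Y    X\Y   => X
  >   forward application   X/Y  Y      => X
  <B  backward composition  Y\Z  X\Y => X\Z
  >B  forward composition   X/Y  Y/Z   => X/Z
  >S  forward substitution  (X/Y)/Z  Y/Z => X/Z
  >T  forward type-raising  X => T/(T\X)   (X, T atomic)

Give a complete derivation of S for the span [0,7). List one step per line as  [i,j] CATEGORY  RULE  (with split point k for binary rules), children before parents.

[0,1] PP  lex  "cat"
[1,2] ((N\NP)/N)\PP  lex  "plan"
[0,2] (N\NP)/N  <  k=1
[2,3] S\PP  lex  "song"
[3,4] S\(S\PP)  lex  "chased"
[2,4] S  <  k=3
[4,5] N\S  lex  "river"
[2,5] N  <  k=4
[0,5] N\NP  >  k=2
[5,6] (S\(N\NP))/PP  lex  "on"
[6,7] PP  lex  "near"
[5,7] S\(N\NP)  >  k=6
[0,7] S  <  k=5

[0,7] S   <
  [0,5] N\NP   >
    [0,2] (N\NP)/N   <
      [0,1] "cat" : PP
      [1,2] "plan" : ((N\NP)/N)\PP
    [2,5] N   <
      [2,4] S   <
        [2,3] "song" : S\PP
        [3,4] "chased" : S\(S\PP)
      [4,5] "river" : N\S
  [5,7] S\(N\NP)   >
    [5,6] "on" : (S\(N\NP))/PP
    [6,7] "near" : PP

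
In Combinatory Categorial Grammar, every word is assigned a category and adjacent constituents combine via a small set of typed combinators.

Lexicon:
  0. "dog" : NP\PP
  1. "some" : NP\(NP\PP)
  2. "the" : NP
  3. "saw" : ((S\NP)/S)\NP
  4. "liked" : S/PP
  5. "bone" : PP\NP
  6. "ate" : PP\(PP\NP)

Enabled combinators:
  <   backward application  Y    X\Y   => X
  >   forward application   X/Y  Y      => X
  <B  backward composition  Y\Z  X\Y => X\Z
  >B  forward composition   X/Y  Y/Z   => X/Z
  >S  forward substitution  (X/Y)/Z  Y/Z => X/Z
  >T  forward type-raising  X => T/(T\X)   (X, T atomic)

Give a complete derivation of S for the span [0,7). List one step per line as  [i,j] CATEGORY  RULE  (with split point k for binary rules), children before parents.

[0,7] S   <
  [0,2] NP   <
    [0,1] "dog" : NP\PP
    [1,2] "some" : NP\(NP\PP)
  [2,7] S\NP   >
    [2,4] (S\NP)/S   <
      [2,3] "the" : NP
      [3,4] "saw" : ((S\NP)/S)\NP
    [4,7] S   >
      [4,5] "liked" : S/PP
      [5,7] PP   <
        [5,6] "bone" : PP\NP
        [6,7] "ate" : PP\(PP\NP)

[0,1] NP\PP  lex  "dog"
[1,2] NP\(NP\PP)  lex  "some"
[0,2] NP  <  k=1
[2,3] NP  lex  "the"
[3,4] ((S\NP)/S)\NP  lex  "saw"
[2,4] (S\NP)/S  <  k=3
[4,5] S/PP  lex  "liked"
[5,6] PP\NP  lex  "bone"
[6,7] PP\(PP\NP)  lex  "ate"
[5,7] PP  <  k=6
[4,7] S  >  k=5
[2,7] S\NP  >  k=4
[0,7] S  <  k=2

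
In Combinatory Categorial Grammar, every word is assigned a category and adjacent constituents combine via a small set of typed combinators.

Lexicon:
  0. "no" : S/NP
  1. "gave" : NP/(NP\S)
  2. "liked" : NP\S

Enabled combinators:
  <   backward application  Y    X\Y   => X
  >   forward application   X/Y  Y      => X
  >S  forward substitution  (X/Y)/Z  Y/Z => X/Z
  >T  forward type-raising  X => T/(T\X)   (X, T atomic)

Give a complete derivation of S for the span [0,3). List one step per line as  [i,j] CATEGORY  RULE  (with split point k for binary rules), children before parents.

[0,3] S   >
  [0,1] "no" : S/NP
  [1,3] NP   >
    [1,2] "gave" : NP/(NP\S)
    [2,3] "liked" : NP\S

[0,1] S/NP  lex  "no"
[1,2] NP/(NP\S)  lex  "gave"
[2,3] NP\S  lex  "liked"
[1,3] NP  >  k=2
[0,3] S  >  k=1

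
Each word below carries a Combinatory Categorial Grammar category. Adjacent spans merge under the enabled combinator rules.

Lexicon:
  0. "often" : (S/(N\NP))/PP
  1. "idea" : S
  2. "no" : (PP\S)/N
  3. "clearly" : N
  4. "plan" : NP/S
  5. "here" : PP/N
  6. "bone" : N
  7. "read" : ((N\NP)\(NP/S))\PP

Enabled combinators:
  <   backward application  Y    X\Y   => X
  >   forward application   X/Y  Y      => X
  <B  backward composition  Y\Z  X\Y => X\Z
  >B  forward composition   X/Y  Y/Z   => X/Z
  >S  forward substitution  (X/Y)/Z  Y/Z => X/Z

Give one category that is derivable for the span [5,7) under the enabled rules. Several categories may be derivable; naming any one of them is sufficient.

[0,8] S   >
  [0,4] S/(N\NP)   >
    [0,1] "often" : (S/(N\NP))/PP
    [1,4] PP   <
      [1,2] "idea" : S
      [2,4] PP\S   >
        [2,3] "no" : (PP\S)/N
        [3,4] "clearly" : N
  [4,8] N\NP   <
    [4,5] "plan" : NP/S
    [5,8] (N\NP)\(NP/S)   <
      [5,7] PP   >
        [5,6] "here" : PP/N
        [6,7] "bone" : N
      [7,8] "read" : ((N\NP)\(NP/S))\PP

PP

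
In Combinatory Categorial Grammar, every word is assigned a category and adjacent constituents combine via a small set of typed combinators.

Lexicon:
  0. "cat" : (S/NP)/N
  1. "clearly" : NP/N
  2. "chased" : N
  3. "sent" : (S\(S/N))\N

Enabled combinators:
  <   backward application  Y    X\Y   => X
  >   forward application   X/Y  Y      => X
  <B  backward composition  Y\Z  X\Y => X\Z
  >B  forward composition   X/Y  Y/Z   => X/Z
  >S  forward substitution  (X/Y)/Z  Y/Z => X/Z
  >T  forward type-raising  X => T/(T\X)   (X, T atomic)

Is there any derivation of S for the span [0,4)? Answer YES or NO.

[0,4] S   <
  [0,2] S/N   >S
    [0,1] "cat" : (S/NP)/N
    [1,2] "clearly" : NP/N
  [2,4] S\(S/N)   <
    [2,3] "chased" : N
    [3,4] "sent" : (S\(S/N))\N

YES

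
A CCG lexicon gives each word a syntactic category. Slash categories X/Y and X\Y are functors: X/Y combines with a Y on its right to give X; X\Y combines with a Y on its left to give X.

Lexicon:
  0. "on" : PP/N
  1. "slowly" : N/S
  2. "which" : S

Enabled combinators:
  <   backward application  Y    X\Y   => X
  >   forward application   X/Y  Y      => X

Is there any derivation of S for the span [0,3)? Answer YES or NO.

NO

PP/N N/S S
CKY chart[0,3] = {PP}; S ∉ chart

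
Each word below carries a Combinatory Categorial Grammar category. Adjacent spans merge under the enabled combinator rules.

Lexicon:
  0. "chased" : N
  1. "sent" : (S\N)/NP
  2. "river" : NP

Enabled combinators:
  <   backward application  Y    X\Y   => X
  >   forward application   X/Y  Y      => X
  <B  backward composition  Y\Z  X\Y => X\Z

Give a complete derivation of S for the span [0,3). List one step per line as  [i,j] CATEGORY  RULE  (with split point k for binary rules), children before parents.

[0,3] S   <
  [0,1] "chased" : N
  [1,3] S\N   >
    [1,2] "sent" : (S\N)/NP
    [2,3] "river" : NP

[0,1] N  lex  "chased"
[1,2] (S\N)/NP  lex  "sent"
[2,3] NP  lex  "river"
[1,3] S\N  >  k=2
[0,3] S  <  k=1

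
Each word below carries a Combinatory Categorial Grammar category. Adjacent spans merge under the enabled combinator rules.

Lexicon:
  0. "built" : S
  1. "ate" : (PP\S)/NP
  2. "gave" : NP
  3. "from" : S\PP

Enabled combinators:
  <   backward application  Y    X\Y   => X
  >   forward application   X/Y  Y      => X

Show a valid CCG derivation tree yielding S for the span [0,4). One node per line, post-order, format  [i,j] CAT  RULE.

[0,1] S  lex  "built"
[1,2] (PP\S)/NP  lex  "ate"
[2,3] NP  lex  "gave"
[1,3] PP\S  >  k=2
[0,3] PP  <  k=1
[3,4] S\PP  lex  "from"
[0,4] S  <  k=3

[0,4] S   <
  [0,3] PP   <
    [0,1] "built" : S
    [1,3] PP\S   >
      [1,2] "ate" : (PP\S)/NP
      [2,3] "gave" : NP
  [3,4] "from" : S\PP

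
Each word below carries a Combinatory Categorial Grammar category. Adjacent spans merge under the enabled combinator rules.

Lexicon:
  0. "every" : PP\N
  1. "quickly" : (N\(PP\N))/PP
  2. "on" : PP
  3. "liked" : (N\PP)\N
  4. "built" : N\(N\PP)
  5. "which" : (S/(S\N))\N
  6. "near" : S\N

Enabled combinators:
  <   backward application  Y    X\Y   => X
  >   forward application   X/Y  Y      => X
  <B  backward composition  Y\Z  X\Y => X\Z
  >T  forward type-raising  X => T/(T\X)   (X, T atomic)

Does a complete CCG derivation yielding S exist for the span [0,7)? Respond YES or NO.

[0,7] S   >
  [0,6] S/(S\N)   <
    [0,5] N   <
      [0,4] N\PP   <
        [0,3] N   <
          [0,1] "every" : PP\N
          [1,3] N\(PP\N)   >
            [1,2] "quickly" : (N\(PP\N))/PP
            [2,3] "on" : PP
        [3,4] "liked" : (N\PP)\N
      [4,5] "built" : N\(N\PP)
    [5,6] "which" : (S/(S\N))\N
  [6,7] "near" : S\N

YES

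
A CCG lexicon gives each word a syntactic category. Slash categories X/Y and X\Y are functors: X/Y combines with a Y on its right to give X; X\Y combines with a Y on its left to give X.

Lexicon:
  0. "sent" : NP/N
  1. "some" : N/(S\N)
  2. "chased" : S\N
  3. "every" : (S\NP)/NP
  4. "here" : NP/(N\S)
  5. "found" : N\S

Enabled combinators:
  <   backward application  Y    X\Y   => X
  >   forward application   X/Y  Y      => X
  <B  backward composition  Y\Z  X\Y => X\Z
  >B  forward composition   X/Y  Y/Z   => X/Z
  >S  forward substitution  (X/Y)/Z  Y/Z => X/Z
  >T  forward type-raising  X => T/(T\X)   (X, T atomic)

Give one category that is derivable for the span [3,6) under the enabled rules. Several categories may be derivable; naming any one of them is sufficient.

[0,6] S   <
  [0,3] NP   >
    [0,1] "sent" : NP/N
    [1,3] N   >
      [1,2] "some" : N/(S\N)
      [2,3] "chased" : S\N
  [3,6] S\NP   >
    [3,4] "every" : (S\NP)/NP
    [4,6] NP   >
      [4,5] "here" : NP/(N\S)
      [5,6] "found" : N\S

S\NP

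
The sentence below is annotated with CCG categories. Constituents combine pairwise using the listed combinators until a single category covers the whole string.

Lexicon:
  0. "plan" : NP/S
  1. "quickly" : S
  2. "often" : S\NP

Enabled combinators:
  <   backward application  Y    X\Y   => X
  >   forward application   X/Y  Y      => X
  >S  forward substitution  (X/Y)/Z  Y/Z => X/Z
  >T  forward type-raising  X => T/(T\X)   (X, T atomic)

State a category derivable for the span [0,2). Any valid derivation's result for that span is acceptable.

NP

[0,3] S   <
  [0,2] NP   >
    [0,1] "plan" : NP/S
    [1,2] "quickly" : S
  [2,3] "often" : S\NP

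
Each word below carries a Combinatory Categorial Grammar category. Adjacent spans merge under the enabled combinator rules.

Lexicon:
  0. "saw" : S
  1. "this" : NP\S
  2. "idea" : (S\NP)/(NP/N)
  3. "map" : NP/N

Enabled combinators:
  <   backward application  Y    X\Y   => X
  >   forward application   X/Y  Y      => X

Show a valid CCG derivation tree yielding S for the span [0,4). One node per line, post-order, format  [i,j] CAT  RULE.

[0,1] S  lex  "saw"
[1,2] NP\S  lex  "this"
[0,2] NP  <  k=1
[2,3] (S\NP)/(NP/N)  lex  "idea"
[3,4] NP/N  lex  "map"
[2,4] S\NP  >  k=3
[0,4] S  <  k=2

[0,4] S   <
  [0,2] NP   <
    [0,1] "saw" : S
    [1,2] "this" : NP\S
  [2,4] S\NP   >
    [2,3] "idea" : (S\NP)/(NP/N)
    [3,4] "map" : NP/N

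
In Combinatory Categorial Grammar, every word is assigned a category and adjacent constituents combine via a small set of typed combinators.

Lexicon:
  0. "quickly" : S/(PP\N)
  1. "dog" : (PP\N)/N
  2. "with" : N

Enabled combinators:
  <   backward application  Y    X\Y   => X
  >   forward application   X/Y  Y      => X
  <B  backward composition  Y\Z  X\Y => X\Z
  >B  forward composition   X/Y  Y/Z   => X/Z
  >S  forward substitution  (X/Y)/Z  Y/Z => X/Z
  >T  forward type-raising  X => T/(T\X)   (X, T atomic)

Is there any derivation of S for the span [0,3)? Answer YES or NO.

YES

[0,3] S   >
  [0,2] S/N   >B
    [0,1] "quickly" : S/(PP\N)
    [1,2] "dog" : (PP\N)/N
  [2,3] "with" : N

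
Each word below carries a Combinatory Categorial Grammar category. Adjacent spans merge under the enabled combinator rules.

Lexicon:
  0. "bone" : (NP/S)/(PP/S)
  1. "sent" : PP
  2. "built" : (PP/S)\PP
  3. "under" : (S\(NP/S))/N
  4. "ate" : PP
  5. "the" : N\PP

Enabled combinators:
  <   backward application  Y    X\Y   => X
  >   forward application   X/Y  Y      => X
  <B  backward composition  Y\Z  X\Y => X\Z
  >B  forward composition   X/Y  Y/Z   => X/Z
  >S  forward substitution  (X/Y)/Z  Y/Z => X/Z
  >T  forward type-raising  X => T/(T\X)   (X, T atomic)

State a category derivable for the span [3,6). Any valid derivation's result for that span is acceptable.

S\(NP/S)

[0,6] S   <
  [0,3] NP/S   >
    [0,1] "bone" : (NP/S)/(PP/S)
    [1,3] PP/S   <
      [1,2] "sent" : PP
      [2,3] "built" : (PP/S)\PP
  [3,6] S\(NP/S)   >
    [3,4] "under" : (S\(NP/S))/N
    [4,6] N   <
      [4,5] "ate" : PP
      [5,6] "the" : N\PP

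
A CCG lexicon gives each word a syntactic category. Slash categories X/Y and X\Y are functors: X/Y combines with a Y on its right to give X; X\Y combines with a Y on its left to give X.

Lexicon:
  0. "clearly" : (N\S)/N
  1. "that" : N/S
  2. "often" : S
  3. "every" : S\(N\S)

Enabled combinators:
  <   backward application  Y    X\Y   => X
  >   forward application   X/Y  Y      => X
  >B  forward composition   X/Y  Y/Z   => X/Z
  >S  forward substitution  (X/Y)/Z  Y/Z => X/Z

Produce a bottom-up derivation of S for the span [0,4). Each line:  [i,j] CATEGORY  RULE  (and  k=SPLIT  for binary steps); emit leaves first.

[0,4] S   <
  [0,3] N\S   >
    [0,1] "clearly" : (N\S)/N
    [1,3] N   >
      [1,2] "that" : N/S
      [2,3] "often" : S
  [3,4] "every" : S\(N\S)

[0,1] (N\S)/N  lex  "clearly"
[1,2] N/S  lex  "that"
[2,3] S  lex  "often"
[1,3] N  >  k=2
[0,3] N\S  >  k=1
[3,4] S\(N\S)  lex  "every"
[0,4] S  <  k=3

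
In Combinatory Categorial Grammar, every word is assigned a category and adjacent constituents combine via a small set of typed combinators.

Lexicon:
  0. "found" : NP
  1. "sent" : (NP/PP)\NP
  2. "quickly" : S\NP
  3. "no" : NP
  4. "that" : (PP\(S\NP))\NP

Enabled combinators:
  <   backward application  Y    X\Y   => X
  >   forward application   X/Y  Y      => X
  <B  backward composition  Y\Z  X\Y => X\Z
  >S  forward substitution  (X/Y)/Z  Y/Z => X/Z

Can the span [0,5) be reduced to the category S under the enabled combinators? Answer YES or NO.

NP (NP/PP)\NP S\NP NP (PP\(S\NP))\NP
CKY chart[0,5] = {NP}; S ∉ chart

NO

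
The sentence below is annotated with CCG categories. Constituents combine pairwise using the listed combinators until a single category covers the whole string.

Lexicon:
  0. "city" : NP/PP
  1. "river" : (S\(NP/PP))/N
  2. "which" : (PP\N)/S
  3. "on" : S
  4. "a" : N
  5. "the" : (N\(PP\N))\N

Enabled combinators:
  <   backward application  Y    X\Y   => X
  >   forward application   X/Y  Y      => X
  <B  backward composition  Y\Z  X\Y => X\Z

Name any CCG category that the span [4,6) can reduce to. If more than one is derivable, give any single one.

N\(PP\N)

[0,6] S   <
  [0,1] "city" : NP/PP
  [1,6] S\(NP/PP)   >
    [1,2] "river" : (S\(NP/PP))/N
    [2,6] N   <
      [2,4] PP\N   >
        [2,3] "which" : (PP\N)/S
        [3,4] "on" : S
      [4,6] N\(PP\N)   <
        [4,5] "a" : N
        [5,6] "the" : (N\(PP\N))\N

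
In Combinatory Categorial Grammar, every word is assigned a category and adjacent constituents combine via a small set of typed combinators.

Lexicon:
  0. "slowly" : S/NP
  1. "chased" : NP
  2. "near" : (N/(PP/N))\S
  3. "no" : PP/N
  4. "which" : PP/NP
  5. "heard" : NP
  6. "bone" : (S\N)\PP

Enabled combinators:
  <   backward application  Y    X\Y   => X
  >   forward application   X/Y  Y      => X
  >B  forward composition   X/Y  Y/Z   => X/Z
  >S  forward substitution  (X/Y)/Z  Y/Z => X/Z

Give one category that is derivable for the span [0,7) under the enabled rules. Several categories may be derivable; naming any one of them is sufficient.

S

[0,7] S   <
  [0,4] N   >
    [0,3] N/(PP/N)   <
      [0,2] S   >
        [0,1] "slowly" : S/NP
        [1,2] "chased" : NP
      [2,3] "near" : (N/(PP/N))\S
    [3,4] "no" : PP/N
  [4,7] S\N   <
    [4,6] PP   >
      [4,5] "which" : PP/NP
      [5,6] "heard" : NP
    [6,7] "bone" : (S\N)\PP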